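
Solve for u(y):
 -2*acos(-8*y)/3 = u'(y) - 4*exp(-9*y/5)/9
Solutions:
 u(y) = C1 - 2*y*acos(-8*y)/3 - sqrt(1 - 64*y^2)/12 - 20*exp(-9*y/5)/81


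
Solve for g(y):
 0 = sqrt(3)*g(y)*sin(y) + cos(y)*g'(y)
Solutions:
 g(y) = C1*cos(y)^(sqrt(3))


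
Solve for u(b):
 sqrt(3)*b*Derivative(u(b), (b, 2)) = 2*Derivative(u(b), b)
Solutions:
 u(b) = C1 + C2*b^(1 + 2*sqrt(3)/3)


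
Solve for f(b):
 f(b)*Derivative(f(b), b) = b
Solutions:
 f(b) = -sqrt(C1 + b^2)
 f(b) = sqrt(C1 + b^2)


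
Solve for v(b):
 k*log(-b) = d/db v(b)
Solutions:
 v(b) = C1 + b*k*log(-b) - b*k


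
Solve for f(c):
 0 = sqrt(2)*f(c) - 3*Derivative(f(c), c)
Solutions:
 f(c) = C1*exp(sqrt(2)*c/3)


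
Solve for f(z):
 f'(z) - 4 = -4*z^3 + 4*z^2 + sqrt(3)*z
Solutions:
 f(z) = C1 - z^4 + 4*z^3/3 + sqrt(3)*z^2/2 + 4*z


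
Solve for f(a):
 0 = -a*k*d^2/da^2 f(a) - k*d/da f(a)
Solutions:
 f(a) = C1 + C2*log(a)


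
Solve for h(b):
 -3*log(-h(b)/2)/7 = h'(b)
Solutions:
 7*Integral(1/(log(-_y) - log(2)), (_y, h(b)))/3 = C1 - b


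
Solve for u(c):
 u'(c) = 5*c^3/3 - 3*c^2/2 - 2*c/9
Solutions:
 u(c) = C1 + 5*c^4/12 - c^3/2 - c^2/9


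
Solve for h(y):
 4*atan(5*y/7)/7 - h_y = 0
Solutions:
 h(y) = C1 + 4*y*atan(5*y/7)/7 - 2*log(25*y^2 + 49)/5


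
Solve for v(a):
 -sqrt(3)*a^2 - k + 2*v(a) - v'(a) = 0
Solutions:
 v(a) = C1*exp(2*a) + sqrt(3)*a^2/2 + sqrt(3)*a/2 + k/2 + sqrt(3)/4


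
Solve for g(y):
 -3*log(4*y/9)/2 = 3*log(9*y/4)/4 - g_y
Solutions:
 g(y) = C1 + 9*y*log(y)/4 - 9*y/4 - 3*y*log(3)/2 + 3*y*log(2)/2


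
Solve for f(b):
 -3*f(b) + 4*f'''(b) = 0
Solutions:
 f(b) = C3*exp(6^(1/3)*b/2) + (C1*sin(2^(1/3)*3^(5/6)*b/4) + C2*cos(2^(1/3)*3^(5/6)*b/4))*exp(-6^(1/3)*b/4)


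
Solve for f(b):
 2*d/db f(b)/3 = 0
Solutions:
 f(b) = C1


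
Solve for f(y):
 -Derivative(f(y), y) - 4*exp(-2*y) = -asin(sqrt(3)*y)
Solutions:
 f(y) = C1 + y*asin(sqrt(3)*y) + sqrt(3)*sqrt(1 - 3*y^2)/3 + 2*exp(-2*y)


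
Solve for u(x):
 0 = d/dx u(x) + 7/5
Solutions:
 u(x) = C1 - 7*x/5


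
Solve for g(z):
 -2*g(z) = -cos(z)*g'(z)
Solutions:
 g(z) = C1*(sin(z) + 1)/(sin(z) - 1)


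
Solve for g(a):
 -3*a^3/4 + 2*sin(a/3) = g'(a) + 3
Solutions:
 g(a) = C1 - 3*a^4/16 - 3*a - 6*cos(a/3)


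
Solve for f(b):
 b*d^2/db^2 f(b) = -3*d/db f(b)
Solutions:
 f(b) = C1 + C2/b^2


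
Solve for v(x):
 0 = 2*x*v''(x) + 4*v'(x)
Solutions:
 v(x) = C1 + C2/x


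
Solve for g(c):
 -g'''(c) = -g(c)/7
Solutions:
 g(c) = C3*exp(7^(2/3)*c/7) + (C1*sin(sqrt(3)*7^(2/3)*c/14) + C2*cos(sqrt(3)*7^(2/3)*c/14))*exp(-7^(2/3)*c/14)


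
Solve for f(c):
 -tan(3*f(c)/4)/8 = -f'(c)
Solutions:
 f(c) = -4*asin(C1*exp(3*c/32))/3 + 4*pi/3
 f(c) = 4*asin(C1*exp(3*c/32))/3


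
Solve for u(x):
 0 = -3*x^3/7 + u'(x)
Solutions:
 u(x) = C1 + 3*x^4/28


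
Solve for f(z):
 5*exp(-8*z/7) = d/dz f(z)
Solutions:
 f(z) = C1 - 35*exp(-8*z/7)/8


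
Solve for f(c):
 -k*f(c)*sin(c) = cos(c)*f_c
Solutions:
 f(c) = C1*exp(k*log(cos(c)))


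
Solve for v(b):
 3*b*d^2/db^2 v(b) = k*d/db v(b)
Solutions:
 v(b) = C1 + b^(re(k)/3 + 1)*(C2*sin(log(b)*Abs(im(k))/3) + C3*cos(log(b)*im(k)/3))


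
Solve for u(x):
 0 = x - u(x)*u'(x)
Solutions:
 u(x) = -sqrt(C1 + x^2)
 u(x) = sqrt(C1 + x^2)


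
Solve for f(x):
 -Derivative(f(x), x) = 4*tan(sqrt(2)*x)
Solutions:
 f(x) = C1 + 2*sqrt(2)*log(cos(sqrt(2)*x))


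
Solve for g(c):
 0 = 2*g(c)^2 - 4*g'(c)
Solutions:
 g(c) = -2/(C1 + c)


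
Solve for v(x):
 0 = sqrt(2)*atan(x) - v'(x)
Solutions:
 v(x) = C1 + sqrt(2)*(x*atan(x) - log(x^2 + 1)/2)


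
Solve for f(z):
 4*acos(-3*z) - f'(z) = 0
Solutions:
 f(z) = C1 + 4*z*acos(-3*z) + 4*sqrt(1 - 9*z^2)/3


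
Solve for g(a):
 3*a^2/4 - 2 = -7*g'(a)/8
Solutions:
 g(a) = C1 - 2*a^3/7 + 16*a/7


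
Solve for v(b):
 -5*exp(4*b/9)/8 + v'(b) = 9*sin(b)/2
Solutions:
 v(b) = C1 + 45*exp(4*b/9)/32 - 9*cos(b)/2


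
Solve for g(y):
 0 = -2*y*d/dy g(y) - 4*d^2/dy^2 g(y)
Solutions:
 g(y) = C1 + C2*erf(y/2)


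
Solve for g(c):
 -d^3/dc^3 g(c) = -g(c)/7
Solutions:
 g(c) = C3*exp(7^(2/3)*c/7) + (C1*sin(sqrt(3)*7^(2/3)*c/14) + C2*cos(sqrt(3)*7^(2/3)*c/14))*exp(-7^(2/3)*c/14)


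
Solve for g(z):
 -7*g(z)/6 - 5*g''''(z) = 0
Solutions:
 g(z) = (C1*sin(14^(1/4)*15^(3/4)*z/30) + C2*cos(14^(1/4)*15^(3/4)*z/30))*exp(-14^(1/4)*15^(3/4)*z/30) + (C3*sin(14^(1/4)*15^(3/4)*z/30) + C4*cos(14^(1/4)*15^(3/4)*z/30))*exp(14^(1/4)*15^(3/4)*z/30)


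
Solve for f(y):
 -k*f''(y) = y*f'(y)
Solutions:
 f(y) = C1 + C2*sqrt(k)*erf(sqrt(2)*y*sqrt(1/k)/2)


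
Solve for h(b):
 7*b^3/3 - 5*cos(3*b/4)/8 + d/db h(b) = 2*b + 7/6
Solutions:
 h(b) = C1 - 7*b^4/12 + b^2 + 7*b/6 + 5*sin(3*b/4)/6


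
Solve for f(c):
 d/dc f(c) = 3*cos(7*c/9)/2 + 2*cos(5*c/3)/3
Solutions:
 f(c) = C1 + 27*sin(7*c/9)/14 + 2*sin(5*c/3)/5


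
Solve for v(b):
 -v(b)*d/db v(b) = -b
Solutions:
 v(b) = -sqrt(C1 + b^2)
 v(b) = sqrt(C1 + b^2)


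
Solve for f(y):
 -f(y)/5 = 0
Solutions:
 f(y) = 0


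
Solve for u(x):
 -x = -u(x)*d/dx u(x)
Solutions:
 u(x) = -sqrt(C1 + x^2)
 u(x) = sqrt(C1 + x^2)


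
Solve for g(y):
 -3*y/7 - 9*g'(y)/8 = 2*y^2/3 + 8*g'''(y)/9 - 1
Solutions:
 g(y) = C1 + C2*sin(9*y/8) + C3*cos(9*y/8) - 16*y^3/81 - 4*y^2/21 + 3992*y/2187


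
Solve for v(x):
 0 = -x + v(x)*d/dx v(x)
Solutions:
 v(x) = -sqrt(C1 + x^2)
 v(x) = sqrt(C1 + x^2)


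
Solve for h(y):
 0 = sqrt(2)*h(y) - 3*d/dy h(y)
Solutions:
 h(y) = C1*exp(sqrt(2)*y/3)


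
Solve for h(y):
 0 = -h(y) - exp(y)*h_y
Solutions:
 h(y) = C1*exp(exp(-y))


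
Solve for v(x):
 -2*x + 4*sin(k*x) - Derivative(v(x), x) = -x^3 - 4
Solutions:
 v(x) = C1 + x^4/4 - x^2 + 4*x - 4*cos(k*x)/k


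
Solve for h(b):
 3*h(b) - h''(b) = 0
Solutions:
 h(b) = C1*exp(-sqrt(3)*b) + C2*exp(sqrt(3)*b)


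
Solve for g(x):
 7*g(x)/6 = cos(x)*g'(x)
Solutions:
 g(x) = C1*(sin(x) + 1)^(7/12)/(sin(x) - 1)^(7/12)


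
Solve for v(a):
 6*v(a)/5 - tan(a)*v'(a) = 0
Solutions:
 v(a) = C1*sin(a)^(6/5)


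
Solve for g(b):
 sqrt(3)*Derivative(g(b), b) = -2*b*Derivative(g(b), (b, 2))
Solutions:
 g(b) = C1 + C2*b^(1 - sqrt(3)/2)


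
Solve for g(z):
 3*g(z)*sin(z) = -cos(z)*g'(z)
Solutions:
 g(z) = C1*cos(z)^3


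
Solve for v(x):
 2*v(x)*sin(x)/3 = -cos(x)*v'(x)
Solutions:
 v(x) = C1*cos(x)^(2/3)


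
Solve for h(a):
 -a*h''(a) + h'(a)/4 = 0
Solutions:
 h(a) = C1 + C2*a^(5/4)


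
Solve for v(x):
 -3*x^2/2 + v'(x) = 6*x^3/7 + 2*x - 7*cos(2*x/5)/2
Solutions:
 v(x) = C1 + 3*x^4/14 + x^3/2 + x^2 - 35*sin(2*x/5)/4


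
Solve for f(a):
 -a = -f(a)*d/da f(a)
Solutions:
 f(a) = -sqrt(C1 + a^2)
 f(a) = sqrt(C1 + a^2)


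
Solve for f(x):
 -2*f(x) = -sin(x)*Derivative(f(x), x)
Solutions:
 f(x) = C1*(cos(x) - 1)/(cos(x) + 1)


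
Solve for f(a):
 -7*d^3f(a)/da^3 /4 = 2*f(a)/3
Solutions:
 f(a) = C3*exp(-2*21^(2/3)*a/21) + (C1*sin(3^(1/6)*7^(2/3)*a/7) + C2*cos(3^(1/6)*7^(2/3)*a/7))*exp(21^(2/3)*a/21)


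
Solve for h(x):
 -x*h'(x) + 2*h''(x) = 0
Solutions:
 h(x) = C1 + C2*erfi(x/2)


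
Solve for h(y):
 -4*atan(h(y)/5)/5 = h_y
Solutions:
 Integral(1/atan(_y/5), (_y, h(y))) = C1 - 4*y/5


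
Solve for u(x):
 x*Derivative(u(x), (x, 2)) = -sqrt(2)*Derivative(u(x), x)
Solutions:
 u(x) = C1 + C2*x^(1 - sqrt(2))


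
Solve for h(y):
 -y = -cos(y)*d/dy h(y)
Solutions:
 h(y) = C1 + Integral(y/cos(y), y)


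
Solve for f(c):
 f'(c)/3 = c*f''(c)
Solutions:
 f(c) = C1 + C2*c^(4/3)


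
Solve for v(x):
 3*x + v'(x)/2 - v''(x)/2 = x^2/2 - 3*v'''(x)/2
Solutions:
 v(x) = C1 + x^3/3 - 2*x^2 - 10*x + (C2*sin(sqrt(11)*x/6) + C3*cos(sqrt(11)*x/6))*exp(x/6)


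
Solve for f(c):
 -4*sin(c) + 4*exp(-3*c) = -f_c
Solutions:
 f(c) = C1 - 4*cos(c) + 4*exp(-3*c)/3


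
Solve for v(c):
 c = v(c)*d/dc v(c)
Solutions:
 v(c) = -sqrt(C1 + c^2)
 v(c) = sqrt(C1 + c^2)


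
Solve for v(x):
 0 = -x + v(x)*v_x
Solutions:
 v(x) = -sqrt(C1 + x^2)
 v(x) = sqrt(C1 + x^2)


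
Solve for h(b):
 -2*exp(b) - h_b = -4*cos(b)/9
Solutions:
 h(b) = C1 - 2*exp(b) + 4*sin(b)/9


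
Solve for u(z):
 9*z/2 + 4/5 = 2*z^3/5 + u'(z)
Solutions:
 u(z) = C1 - z^4/10 + 9*z^2/4 + 4*z/5


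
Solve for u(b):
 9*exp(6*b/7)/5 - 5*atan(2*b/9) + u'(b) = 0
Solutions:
 u(b) = C1 + 5*b*atan(2*b/9) - 21*exp(6*b/7)/10 - 45*log(4*b^2 + 81)/4


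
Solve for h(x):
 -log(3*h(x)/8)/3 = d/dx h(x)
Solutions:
 -3*Integral(1/(-log(_y) - log(3) + 3*log(2)), (_y, h(x))) = C1 - x


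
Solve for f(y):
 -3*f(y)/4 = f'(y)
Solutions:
 f(y) = C1*exp(-3*y/4)


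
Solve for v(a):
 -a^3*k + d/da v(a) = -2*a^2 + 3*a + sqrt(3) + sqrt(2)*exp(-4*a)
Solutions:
 v(a) = C1 + a^4*k/4 - 2*a^3/3 + 3*a^2/2 + sqrt(3)*a - sqrt(2)*exp(-4*a)/4


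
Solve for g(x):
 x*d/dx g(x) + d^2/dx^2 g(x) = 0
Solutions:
 g(x) = C1 + C2*erf(sqrt(2)*x/2)


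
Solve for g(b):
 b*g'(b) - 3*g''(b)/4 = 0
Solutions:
 g(b) = C1 + C2*erfi(sqrt(6)*b/3)


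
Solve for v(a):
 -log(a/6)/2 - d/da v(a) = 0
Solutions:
 v(a) = C1 - a*log(a)/2 + a/2 + a*log(6)/2


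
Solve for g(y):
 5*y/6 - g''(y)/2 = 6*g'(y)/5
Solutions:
 g(y) = C1 + C2*exp(-12*y/5) + 25*y^2/72 - 125*y/432


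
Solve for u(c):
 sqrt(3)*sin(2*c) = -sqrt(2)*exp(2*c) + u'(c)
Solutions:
 u(c) = C1 + sqrt(2)*exp(2*c)/2 - sqrt(3)*cos(2*c)/2


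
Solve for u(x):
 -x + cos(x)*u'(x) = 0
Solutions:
 u(x) = C1 + Integral(x/cos(x), x)


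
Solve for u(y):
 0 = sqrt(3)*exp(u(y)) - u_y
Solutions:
 u(y) = log(-1/(C1 + sqrt(3)*y))


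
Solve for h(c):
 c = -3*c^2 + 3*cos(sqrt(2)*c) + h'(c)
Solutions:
 h(c) = C1 + c^3 + c^2/2 - 3*sqrt(2)*sin(sqrt(2)*c)/2


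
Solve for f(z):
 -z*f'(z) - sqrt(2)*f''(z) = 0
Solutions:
 f(z) = C1 + C2*erf(2^(1/4)*z/2)


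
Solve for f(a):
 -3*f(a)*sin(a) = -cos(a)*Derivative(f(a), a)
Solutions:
 f(a) = C1/cos(a)^3


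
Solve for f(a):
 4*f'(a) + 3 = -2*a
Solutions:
 f(a) = C1 - a^2/4 - 3*a/4


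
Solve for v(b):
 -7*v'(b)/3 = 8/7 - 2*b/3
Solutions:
 v(b) = C1 + b^2/7 - 24*b/49


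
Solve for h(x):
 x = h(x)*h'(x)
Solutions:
 h(x) = -sqrt(C1 + x^2)
 h(x) = sqrt(C1 + x^2)


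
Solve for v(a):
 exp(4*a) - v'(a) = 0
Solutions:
 v(a) = C1 + exp(4*a)/4


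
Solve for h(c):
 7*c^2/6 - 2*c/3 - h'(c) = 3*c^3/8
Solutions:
 h(c) = C1 - 3*c^4/32 + 7*c^3/18 - c^2/3


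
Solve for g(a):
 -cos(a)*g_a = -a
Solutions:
 g(a) = C1 + Integral(a/cos(a), a)


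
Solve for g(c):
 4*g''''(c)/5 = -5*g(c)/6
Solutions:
 g(c) = (C1*sin(sqrt(5)*6^(3/4)*c/12) + C2*cos(sqrt(5)*6^(3/4)*c/12))*exp(-sqrt(5)*6^(3/4)*c/12) + (C3*sin(sqrt(5)*6^(3/4)*c/12) + C4*cos(sqrt(5)*6^(3/4)*c/12))*exp(sqrt(5)*6^(3/4)*c/12)


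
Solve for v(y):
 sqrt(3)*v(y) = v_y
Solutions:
 v(y) = C1*exp(sqrt(3)*y)


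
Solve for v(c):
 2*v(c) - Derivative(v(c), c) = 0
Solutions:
 v(c) = C1*exp(2*c)


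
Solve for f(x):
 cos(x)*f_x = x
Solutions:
 f(x) = C1 + Integral(x/cos(x), x)


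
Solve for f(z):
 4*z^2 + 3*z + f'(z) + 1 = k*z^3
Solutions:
 f(z) = C1 + k*z^4/4 - 4*z^3/3 - 3*z^2/2 - z


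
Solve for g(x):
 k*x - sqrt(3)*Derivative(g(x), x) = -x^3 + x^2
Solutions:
 g(x) = C1 + sqrt(3)*k*x^2/6 + sqrt(3)*x^4/12 - sqrt(3)*x^3/9


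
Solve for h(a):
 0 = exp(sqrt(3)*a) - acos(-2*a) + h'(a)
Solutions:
 h(a) = C1 + a*acos(-2*a) + sqrt(1 - 4*a^2)/2 - sqrt(3)*exp(sqrt(3)*a)/3


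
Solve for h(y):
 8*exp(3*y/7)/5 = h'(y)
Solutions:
 h(y) = C1 + 56*exp(3*y/7)/15


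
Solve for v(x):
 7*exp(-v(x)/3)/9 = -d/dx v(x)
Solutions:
 v(x) = 3*log(C1 - 7*x/27)


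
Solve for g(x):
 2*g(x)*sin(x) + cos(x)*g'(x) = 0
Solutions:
 g(x) = C1*cos(x)^2


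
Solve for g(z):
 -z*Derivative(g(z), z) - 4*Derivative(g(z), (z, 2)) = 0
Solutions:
 g(z) = C1 + C2*erf(sqrt(2)*z/4)


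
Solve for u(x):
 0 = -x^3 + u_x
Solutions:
 u(x) = C1 + x^4/4


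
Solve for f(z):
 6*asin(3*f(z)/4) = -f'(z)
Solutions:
 Integral(1/asin(3*_y/4), (_y, f(z))) = C1 - 6*z


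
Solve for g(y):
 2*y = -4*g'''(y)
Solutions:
 g(y) = C1 + C2*y + C3*y^2 - y^4/48


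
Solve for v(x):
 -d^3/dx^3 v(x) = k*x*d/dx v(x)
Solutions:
 v(x) = C1 + Integral(C2*airyai(x*(-k)^(1/3)) + C3*airybi(x*(-k)^(1/3)), x)


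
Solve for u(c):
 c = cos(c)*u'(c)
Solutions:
 u(c) = C1 + Integral(c/cos(c), c)


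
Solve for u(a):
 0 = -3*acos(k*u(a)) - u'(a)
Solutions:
 Integral(1/acos(_y*k), (_y, u(a))) = C1 - 3*a


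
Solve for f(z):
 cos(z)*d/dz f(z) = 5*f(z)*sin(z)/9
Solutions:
 f(z) = C1/cos(z)^(5/9)


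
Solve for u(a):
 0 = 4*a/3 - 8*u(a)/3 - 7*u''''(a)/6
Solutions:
 u(a) = a/2 + (C1*sin(sqrt(2)*7^(3/4)*a/7) + C2*cos(sqrt(2)*7^(3/4)*a/7))*exp(-sqrt(2)*7^(3/4)*a/7) + (C3*sin(sqrt(2)*7^(3/4)*a/7) + C4*cos(sqrt(2)*7^(3/4)*a/7))*exp(sqrt(2)*7^(3/4)*a/7)


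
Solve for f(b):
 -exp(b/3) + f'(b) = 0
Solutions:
 f(b) = C1 + 3*exp(b/3)


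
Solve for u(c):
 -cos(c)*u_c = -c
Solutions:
 u(c) = C1 + Integral(c/cos(c), c)


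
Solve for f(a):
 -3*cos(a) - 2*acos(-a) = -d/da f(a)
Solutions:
 f(a) = C1 + 2*a*acos(-a) + 2*sqrt(1 - a^2) + 3*sin(a)


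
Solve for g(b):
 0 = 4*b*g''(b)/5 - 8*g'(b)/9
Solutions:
 g(b) = C1 + C2*b^(19/9)


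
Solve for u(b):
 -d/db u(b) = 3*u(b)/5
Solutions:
 u(b) = C1*exp(-3*b/5)


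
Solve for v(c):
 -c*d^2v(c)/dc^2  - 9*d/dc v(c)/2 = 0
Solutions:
 v(c) = C1 + C2/c^(7/2)


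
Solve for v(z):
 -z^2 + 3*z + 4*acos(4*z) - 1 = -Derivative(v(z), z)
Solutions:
 v(z) = C1 + z^3/3 - 3*z^2/2 - 4*z*acos(4*z) + z + sqrt(1 - 16*z^2)


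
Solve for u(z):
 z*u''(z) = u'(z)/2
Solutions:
 u(z) = C1 + C2*z^(3/2)


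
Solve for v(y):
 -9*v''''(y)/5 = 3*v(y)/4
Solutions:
 v(y) = (C1*sin(3^(3/4)*5^(1/4)*y/6) + C2*cos(3^(3/4)*5^(1/4)*y/6))*exp(-3^(3/4)*5^(1/4)*y/6) + (C3*sin(3^(3/4)*5^(1/4)*y/6) + C4*cos(3^(3/4)*5^(1/4)*y/6))*exp(3^(3/4)*5^(1/4)*y/6)


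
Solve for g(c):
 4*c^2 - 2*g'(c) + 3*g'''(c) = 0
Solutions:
 g(c) = C1 + C2*exp(-sqrt(6)*c/3) + C3*exp(sqrt(6)*c/3) + 2*c^3/3 + 6*c


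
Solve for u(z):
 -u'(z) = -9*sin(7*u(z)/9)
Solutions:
 -9*z + 9*log(cos(7*u(z)/9) - 1)/14 - 9*log(cos(7*u(z)/9) + 1)/14 = C1


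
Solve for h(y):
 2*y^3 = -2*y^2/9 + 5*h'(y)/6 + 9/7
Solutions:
 h(y) = C1 + 3*y^4/5 + 4*y^3/45 - 54*y/35


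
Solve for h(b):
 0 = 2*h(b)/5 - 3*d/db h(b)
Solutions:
 h(b) = C1*exp(2*b/15)


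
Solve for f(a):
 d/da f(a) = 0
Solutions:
 f(a) = C1


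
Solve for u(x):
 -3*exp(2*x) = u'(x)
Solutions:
 u(x) = C1 - 3*exp(2*x)/2


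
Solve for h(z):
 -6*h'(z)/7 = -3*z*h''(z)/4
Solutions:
 h(z) = C1 + C2*z^(15/7)


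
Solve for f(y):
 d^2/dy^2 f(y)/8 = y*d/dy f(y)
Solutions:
 f(y) = C1 + C2*erfi(2*y)


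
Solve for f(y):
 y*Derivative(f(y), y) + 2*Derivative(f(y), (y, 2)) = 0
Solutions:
 f(y) = C1 + C2*erf(y/2)


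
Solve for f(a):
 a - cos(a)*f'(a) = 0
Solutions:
 f(a) = C1 + Integral(a/cos(a), a)


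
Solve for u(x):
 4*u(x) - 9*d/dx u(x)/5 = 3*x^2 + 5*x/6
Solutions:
 u(x) = C1*exp(20*x/9) + 3*x^2/4 + 53*x/60 + 159/400


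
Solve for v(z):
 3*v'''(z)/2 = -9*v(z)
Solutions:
 v(z) = C3*exp(-6^(1/3)*z) + (C1*sin(2^(1/3)*3^(5/6)*z/2) + C2*cos(2^(1/3)*3^(5/6)*z/2))*exp(6^(1/3)*z/2)


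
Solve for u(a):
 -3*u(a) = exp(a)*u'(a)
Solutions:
 u(a) = C1*exp(3*exp(-a))


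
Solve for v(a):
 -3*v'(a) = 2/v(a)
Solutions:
 v(a) = -sqrt(C1 - 12*a)/3
 v(a) = sqrt(C1 - 12*a)/3


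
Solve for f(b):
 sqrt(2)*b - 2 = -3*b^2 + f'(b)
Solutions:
 f(b) = C1 + b^3 + sqrt(2)*b^2/2 - 2*b


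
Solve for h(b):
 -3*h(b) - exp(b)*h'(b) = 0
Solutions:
 h(b) = C1*exp(3*exp(-b))


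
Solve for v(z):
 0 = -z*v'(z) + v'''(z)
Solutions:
 v(z) = C1 + Integral(C2*airyai(z) + C3*airybi(z), z)


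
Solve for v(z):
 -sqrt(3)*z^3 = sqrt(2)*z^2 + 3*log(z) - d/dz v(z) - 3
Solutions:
 v(z) = C1 + sqrt(3)*z^4/4 + sqrt(2)*z^3/3 + 3*z*log(z) - 6*z


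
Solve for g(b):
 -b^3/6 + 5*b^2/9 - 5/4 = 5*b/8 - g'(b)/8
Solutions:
 g(b) = C1 + b^4/3 - 40*b^3/27 + 5*b^2/2 + 10*b


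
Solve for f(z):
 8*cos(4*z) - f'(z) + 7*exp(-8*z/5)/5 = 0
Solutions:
 f(z) = C1 + 2*sin(4*z) - 7*exp(-8*z/5)/8


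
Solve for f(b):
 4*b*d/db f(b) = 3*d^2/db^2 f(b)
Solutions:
 f(b) = C1 + C2*erfi(sqrt(6)*b/3)


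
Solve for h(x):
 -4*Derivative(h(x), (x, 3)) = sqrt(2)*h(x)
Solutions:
 h(x) = C3*exp(-sqrt(2)*x/2) + (C1*sin(sqrt(6)*x/4) + C2*cos(sqrt(6)*x/4))*exp(sqrt(2)*x/4)


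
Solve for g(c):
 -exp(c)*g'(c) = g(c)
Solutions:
 g(c) = C1*exp(exp(-c))


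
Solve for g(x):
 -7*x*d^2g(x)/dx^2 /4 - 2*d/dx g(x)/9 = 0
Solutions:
 g(x) = C1 + C2*x^(55/63)


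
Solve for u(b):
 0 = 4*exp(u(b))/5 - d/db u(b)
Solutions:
 u(b) = log(-1/(C1 + 4*b)) + log(5)


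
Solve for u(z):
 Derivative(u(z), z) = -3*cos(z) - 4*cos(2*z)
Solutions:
 u(z) = C1 - 3*sin(z) - 2*sin(2*z)


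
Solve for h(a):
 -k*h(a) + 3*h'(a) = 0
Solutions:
 h(a) = C1*exp(a*k/3)


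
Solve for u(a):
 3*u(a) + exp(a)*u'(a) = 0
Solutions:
 u(a) = C1*exp(3*exp(-a))


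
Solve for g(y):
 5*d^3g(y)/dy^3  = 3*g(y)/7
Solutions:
 g(y) = C3*exp(3^(1/3)*35^(2/3)*y/35) + (C1*sin(3^(5/6)*35^(2/3)*y/70) + C2*cos(3^(5/6)*35^(2/3)*y/70))*exp(-3^(1/3)*35^(2/3)*y/70)


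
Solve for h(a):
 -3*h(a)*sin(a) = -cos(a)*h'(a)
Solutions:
 h(a) = C1/cos(a)^3


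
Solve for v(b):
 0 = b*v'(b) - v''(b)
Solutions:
 v(b) = C1 + C2*erfi(sqrt(2)*b/2)


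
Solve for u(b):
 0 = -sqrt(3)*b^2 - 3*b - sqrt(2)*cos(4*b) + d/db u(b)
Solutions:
 u(b) = C1 + sqrt(3)*b^3/3 + 3*b^2/2 + sqrt(2)*sin(4*b)/4


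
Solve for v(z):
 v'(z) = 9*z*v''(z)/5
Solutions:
 v(z) = C1 + C2*z^(14/9)


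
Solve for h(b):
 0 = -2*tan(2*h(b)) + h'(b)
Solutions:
 h(b) = -asin(C1*exp(4*b))/2 + pi/2
 h(b) = asin(C1*exp(4*b))/2


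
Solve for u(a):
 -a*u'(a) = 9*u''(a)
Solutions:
 u(a) = C1 + C2*erf(sqrt(2)*a/6)


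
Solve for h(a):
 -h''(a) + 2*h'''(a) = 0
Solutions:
 h(a) = C1 + C2*a + C3*exp(a/2)


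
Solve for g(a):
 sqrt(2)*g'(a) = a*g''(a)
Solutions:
 g(a) = C1 + C2*a^(1 + sqrt(2))


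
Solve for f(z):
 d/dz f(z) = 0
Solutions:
 f(z) = C1


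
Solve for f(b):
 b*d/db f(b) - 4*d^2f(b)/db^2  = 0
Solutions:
 f(b) = C1 + C2*erfi(sqrt(2)*b/4)


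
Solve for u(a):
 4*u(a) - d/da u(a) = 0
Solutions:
 u(a) = C1*exp(4*a)


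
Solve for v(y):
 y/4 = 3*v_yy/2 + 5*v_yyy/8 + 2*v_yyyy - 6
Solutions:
 v(y) = C1 + C2*y + y^3/36 + 283*y^2/144 + (C3*sin(sqrt(743)*y/32) + C4*cos(sqrt(743)*y/32))*exp(-5*y/32)


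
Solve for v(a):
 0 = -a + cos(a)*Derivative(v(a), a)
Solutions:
 v(a) = C1 + Integral(a/cos(a), a)


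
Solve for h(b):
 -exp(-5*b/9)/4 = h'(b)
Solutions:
 h(b) = C1 + 9*exp(-5*b/9)/20


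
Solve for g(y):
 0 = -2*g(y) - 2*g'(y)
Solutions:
 g(y) = C1*exp(-y)


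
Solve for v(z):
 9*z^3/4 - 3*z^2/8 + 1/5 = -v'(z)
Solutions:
 v(z) = C1 - 9*z^4/16 + z^3/8 - z/5


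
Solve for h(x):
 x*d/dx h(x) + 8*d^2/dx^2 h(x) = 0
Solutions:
 h(x) = C1 + C2*erf(x/4)


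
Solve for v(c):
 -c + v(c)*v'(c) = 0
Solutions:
 v(c) = -sqrt(C1 + c^2)
 v(c) = sqrt(C1 + c^2)


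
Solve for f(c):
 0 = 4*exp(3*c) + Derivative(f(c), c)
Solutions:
 f(c) = C1 - 4*exp(3*c)/3


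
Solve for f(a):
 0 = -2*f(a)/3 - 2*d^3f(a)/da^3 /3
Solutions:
 f(a) = C3*exp(-a) + (C1*sin(sqrt(3)*a/2) + C2*cos(sqrt(3)*a/2))*exp(a/2)


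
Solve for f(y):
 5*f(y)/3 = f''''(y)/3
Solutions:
 f(y) = C1*exp(-5^(1/4)*y) + C2*exp(5^(1/4)*y) + C3*sin(5^(1/4)*y) + C4*cos(5^(1/4)*y)


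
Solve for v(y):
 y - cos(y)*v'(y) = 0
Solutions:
 v(y) = C1 + Integral(y/cos(y), y)


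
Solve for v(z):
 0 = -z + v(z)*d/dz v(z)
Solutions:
 v(z) = -sqrt(C1 + z^2)
 v(z) = sqrt(C1 + z^2)


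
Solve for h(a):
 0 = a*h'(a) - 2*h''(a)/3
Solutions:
 h(a) = C1 + C2*erfi(sqrt(3)*a/2)


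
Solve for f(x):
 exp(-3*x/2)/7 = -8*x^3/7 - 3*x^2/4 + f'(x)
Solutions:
 f(x) = C1 + 2*x^4/7 + x^3/4 - 2*exp(-3*x/2)/21


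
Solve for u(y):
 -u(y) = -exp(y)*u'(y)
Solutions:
 u(y) = C1*exp(-exp(-y))


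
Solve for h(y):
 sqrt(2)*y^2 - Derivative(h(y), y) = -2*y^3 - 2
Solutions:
 h(y) = C1 + y^4/2 + sqrt(2)*y^3/3 + 2*y


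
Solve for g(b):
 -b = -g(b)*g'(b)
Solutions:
 g(b) = -sqrt(C1 + b^2)
 g(b) = sqrt(C1 + b^2)


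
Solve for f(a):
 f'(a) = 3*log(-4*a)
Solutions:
 f(a) = C1 + 3*a*log(-a) + 3*a*(-1 + 2*log(2))


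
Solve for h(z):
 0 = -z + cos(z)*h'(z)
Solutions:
 h(z) = C1 + Integral(z/cos(z), z)


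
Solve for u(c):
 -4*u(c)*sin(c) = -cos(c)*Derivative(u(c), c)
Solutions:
 u(c) = C1/cos(c)^4


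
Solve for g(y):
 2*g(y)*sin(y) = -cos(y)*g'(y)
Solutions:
 g(y) = C1*cos(y)^2


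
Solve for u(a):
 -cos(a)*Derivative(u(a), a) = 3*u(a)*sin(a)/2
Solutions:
 u(a) = C1*cos(a)^(3/2)


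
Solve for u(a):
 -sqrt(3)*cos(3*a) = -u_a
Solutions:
 u(a) = C1 + sqrt(3)*sin(3*a)/3


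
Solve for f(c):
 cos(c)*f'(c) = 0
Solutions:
 f(c) = C1


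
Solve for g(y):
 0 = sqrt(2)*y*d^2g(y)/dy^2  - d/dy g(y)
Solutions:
 g(y) = C1 + C2*y^(sqrt(2)/2 + 1)


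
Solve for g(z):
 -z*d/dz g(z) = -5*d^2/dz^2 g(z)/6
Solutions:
 g(z) = C1 + C2*erfi(sqrt(15)*z/5)


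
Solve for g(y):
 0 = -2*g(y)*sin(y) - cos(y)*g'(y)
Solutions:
 g(y) = C1*cos(y)^2


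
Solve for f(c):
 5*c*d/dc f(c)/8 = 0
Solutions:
 f(c) = C1


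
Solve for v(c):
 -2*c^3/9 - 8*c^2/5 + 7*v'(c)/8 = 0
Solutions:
 v(c) = C1 + 4*c^4/63 + 64*c^3/105


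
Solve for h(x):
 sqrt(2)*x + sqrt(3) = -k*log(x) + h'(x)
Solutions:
 h(x) = C1 + k*x*log(x) - k*x + sqrt(2)*x^2/2 + sqrt(3)*x


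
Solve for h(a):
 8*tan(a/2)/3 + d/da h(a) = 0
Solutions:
 h(a) = C1 + 16*log(cos(a/2))/3


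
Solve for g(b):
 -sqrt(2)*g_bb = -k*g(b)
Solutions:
 g(b) = C1*exp(-2^(3/4)*b*sqrt(k)/2) + C2*exp(2^(3/4)*b*sqrt(k)/2)


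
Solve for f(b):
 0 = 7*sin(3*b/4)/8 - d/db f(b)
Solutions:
 f(b) = C1 - 7*cos(3*b/4)/6


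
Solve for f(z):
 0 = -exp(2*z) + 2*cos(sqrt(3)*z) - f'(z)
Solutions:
 f(z) = C1 - exp(2*z)/2 + 2*sqrt(3)*sin(sqrt(3)*z)/3


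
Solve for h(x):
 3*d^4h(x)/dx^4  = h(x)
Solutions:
 h(x) = C1*exp(-3^(3/4)*x/3) + C2*exp(3^(3/4)*x/3) + C3*sin(3^(3/4)*x/3) + C4*cos(3^(3/4)*x/3)


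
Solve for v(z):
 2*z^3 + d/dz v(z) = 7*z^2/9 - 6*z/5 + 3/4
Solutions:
 v(z) = C1 - z^4/2 + 7*z^3/27 - 3*z^2/5 + 3*z/4


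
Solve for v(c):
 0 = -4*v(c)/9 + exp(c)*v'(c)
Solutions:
 v(c) = C1*exp(-4*exp(-c)/9)


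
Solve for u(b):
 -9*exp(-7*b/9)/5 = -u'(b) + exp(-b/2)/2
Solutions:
 u(b) = C1 - 1/sqrt(exp(b)) - 81*exp(-7*b/9)/35


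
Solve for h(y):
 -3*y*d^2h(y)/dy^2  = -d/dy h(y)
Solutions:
 h(y) = C1 + C2*y^(4/3)


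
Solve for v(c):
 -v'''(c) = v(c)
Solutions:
 v(c) = C3*exp(-c) + (C1*sin(sqrt(3)*c/2) + C2*cos(sqrt(3)*c/2))*exp(c/2)


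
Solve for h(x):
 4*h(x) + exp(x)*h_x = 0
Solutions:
 h(x) = C1*exp(4*exp(-x))


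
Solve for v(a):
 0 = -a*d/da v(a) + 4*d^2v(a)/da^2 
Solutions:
 v(a) = C1 + C2*erfi(sqrt(2)*a/4)


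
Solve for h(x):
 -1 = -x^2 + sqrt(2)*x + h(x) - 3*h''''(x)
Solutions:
 h(x) = C1*exp(-3^(3/4)*x/3) + C2*exp(3^(3/4)*x/3) + C3*sin(3^(3/4)*x/3) + C4*cos(3^(3/4)*x/3) + x^2 - sqrt(2)*x - 1


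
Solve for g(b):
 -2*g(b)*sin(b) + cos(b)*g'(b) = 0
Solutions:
 g(b) = C1/cos(b)^2


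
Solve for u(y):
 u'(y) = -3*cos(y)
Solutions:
 u(y) = C1 - 3*sin(y)


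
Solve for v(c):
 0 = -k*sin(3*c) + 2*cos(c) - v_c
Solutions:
 v(c) = C1 + k*cos(3*c)/3 + 2*sin(c)


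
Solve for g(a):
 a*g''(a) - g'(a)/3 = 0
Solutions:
 g(a) = C1 + C2*a^(4/3)


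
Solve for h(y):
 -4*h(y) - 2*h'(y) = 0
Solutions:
 h(y) = C1*exp(-2*y)


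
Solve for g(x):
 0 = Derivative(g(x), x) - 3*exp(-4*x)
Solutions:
 g(x) = C1 - 3*exp(-4*x)/4


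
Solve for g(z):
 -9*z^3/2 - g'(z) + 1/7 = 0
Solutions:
 g(z) = C1 - 9*z^4/8 + z/7


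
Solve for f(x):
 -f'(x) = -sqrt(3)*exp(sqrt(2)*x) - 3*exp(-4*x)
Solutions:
 f(x) = C1 + sqrt(6)*exp(sqrt(2)*x)/2 - 3*exp(-4*x)/4


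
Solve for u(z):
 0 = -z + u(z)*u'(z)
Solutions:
 u(z) = -sqrt(C1 + z^2)
 u(z) = sqrt(C1 + z^2)


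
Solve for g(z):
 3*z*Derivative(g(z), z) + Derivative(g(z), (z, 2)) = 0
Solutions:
 g(z) = C1 + C2*erf(sqrt(6)*z/2)


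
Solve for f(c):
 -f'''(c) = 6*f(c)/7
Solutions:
 f(c) = C3*exp(-6^(1/3)*7^(2/3)*c/7) + (C1*sin(2^(1/3)*3^(5/6)*7^(2/3)*c/14) + C2*cos(2^(1/3)*3^(5/6)*7^(2/3)*c/14))*exp(6^(1/3)*7^(2/3)*c/14)


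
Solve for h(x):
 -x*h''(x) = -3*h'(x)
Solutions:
 h(x) = C1 + C2*x^4


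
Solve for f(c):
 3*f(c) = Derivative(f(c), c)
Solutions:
 f(c) = C1*exp(3*c)


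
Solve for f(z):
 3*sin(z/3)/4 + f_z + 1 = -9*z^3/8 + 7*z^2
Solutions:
 f(z) = C1 - 9*z^4/32 + 7*z^3/3 - z + 9*cos(z/3)/4


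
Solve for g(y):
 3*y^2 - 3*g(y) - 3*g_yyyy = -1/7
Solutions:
 g(y) = y^2 + (C1*sin(sqrt(2)*y/2) + C2*cos(sqrt(2)*y/2))*exp(-sqrt(2)*y/2) + (C3*sin(sqrt(2)*y/2) + C4*cos(sqrt(2)*y/2))*exp(sqrt(2)*y/2) + 1/21


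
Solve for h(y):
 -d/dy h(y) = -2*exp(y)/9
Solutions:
 h(y) = C1 + 2*exp(y)/9


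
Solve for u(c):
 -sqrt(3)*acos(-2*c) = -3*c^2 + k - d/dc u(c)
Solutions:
 u(c) = C1 - c^3 + c*k + sqrt(3)*(c*acos(-2*c) + sqrt(1 - 4*c^2)/2)


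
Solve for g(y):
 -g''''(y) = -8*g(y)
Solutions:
 g(y) = C1*exp(-2^(3/4)*y) + C2*exp(2^(3/4)*y) + C3*sin(2^(3/4)*y) + C4*cos(2^(3/4)*y)


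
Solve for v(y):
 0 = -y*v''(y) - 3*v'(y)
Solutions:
 v(y) = C1 + C2/y^2


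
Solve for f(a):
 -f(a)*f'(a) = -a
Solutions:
 f(a) = -sqrt(C1 + a^2)
 f(a) = sqrt(C1 + a^2)


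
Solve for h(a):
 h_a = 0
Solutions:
 h(a) = C1


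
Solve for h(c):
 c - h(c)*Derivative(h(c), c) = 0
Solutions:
 h(c) = -sqrt(C1 + c^2)
 h(c) = sqrt(C1 + c^2)


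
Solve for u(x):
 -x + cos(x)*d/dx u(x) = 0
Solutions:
 u(x) = C1 + Integral(x/cos(x), x)


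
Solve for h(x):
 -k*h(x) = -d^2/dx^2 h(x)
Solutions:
 h(x) = C1*exp(-sqrt(k)*x) + C2*exp(sqrt(k)*x)


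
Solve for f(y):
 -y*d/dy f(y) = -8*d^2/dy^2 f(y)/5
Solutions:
 f(y) = C1 + C2*erfi(sqrt(5)*y/4)


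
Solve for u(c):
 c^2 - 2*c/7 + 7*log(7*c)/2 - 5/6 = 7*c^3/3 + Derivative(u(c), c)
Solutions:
 u(c) = C1 - 7*c^4/12 + c^3/3 - c^2/7 + 7*c*log(c)/2 - 13*c/3 + 7*c*log(7)/2


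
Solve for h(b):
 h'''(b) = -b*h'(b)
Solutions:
 h(b) = C1 + Integral(C2*airyai(-b) + C3*airybi(-b), b)


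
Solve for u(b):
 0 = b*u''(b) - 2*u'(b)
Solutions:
 u(b) = C1 + C2*b^3


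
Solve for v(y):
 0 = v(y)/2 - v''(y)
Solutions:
 v(y) = C1*exp(-sqrt(2)*y/2) + C2*exp(sqrt(2)*y/2)


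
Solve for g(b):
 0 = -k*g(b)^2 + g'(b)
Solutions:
 g(b) = -1/(C1 + b*k)


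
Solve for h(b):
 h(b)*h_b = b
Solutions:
 h(b) = -sqrt(C1 + b^2)
 h(b) = sqrt(C1 + b^2)


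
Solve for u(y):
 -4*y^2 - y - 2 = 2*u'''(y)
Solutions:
 u(y) = C1 + C2*y + C3*y^2 - y^5/30 - y^4/48 - y^3/6


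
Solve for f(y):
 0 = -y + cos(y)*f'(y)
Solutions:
 f(y) = C1 + Integral(y/cos(y), y)


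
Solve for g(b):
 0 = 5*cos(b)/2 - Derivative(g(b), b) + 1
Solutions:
 g(b) = C1 + b + 5*sin(b)/2


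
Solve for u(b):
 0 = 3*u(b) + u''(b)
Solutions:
 u(b) = C1*sin(sqrt(3)*b) + C2*cos(sqrt(3)*b)


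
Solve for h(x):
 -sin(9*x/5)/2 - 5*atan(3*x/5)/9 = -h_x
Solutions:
 h(x) = C1 + 5*x*atan(3*x/5)/9 - 25*log(9*x^2 + 25)/54 - 5*cos(9*x/5)/18


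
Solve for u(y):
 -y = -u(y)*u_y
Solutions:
 u(y) = -sqrt(C1 + y^2)
 u(y) = sqrt(C1 + y^2)


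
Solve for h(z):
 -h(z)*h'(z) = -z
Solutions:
 h(z) = -sqrt(C1 + z^2)
 h(z) = sqrt(C1 + z^2)


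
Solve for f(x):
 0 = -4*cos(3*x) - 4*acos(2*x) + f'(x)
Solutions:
 f(x) = C1 + 4*x*acos(2*x) - 2*sqrt(1 - 4*x^2) + 4*sin(3*x)/3


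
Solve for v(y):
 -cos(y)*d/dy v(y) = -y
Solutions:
 v(y) = C1 + Integral(y/cos(y), y)


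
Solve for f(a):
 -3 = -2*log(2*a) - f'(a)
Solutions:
 f(a) = C1 - 2*a*log(a) - a*log(4) + 5*a


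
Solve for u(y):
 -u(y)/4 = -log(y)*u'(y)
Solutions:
 u(y) = C1*exp(li(y)/4)


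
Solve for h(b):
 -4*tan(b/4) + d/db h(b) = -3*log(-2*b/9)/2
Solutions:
 h(b) = C1 - 3*b*log(-b)/2 - 3*b*log(2)/2 + 3*b/2 + 3*b*log(3) - 16*log(cos(b/4))


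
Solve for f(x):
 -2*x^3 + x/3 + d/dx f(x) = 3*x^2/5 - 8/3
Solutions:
 f(x) = C1 + x^4/2 + x^3/5 - x^2/6 - 8*x/3


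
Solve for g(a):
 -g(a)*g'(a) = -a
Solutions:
 g(a) = -sqrt(C1 + a^2)
 g(a) = sqrt(C1 + a^2)


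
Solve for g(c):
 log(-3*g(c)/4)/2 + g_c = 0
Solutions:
 2*Integral(1/(log(-_y) - 2*log(2) + log(3)), (_y, g(c))) = C1 - c


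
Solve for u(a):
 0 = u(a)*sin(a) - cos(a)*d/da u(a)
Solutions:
 u(a) = C1/cos(a)


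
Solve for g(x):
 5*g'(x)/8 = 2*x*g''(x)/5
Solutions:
 g(x) = C1 + C2*x^(41/16)


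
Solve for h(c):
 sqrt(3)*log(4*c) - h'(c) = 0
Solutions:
 h(c) = C1 + sqrt(3)*c*log(c) - sqrt(3)*c + 2*sqrt(3)*c*log(2)


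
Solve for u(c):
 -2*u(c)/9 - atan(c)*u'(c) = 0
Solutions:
 u(c) = C1*exp(-2*Integral(1/atan(c), c)/9)


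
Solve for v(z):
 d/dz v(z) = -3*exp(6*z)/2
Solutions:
 v(z) = C1 - exp(6*z)/4


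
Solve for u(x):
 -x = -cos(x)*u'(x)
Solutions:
 u(x) = C1 + Integral(x/cos(x), x)


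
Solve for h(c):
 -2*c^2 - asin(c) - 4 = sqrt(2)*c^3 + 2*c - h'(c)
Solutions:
 h(c) = C1 + sqrt(2)*c^4/4 + 2*c^3/3 + c^2 + c*asin(c) + 4*c + sqrt(1 - c^2)


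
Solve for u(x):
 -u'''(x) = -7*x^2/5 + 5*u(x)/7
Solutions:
 u(x) = C3*exp(-5^(1/3)*7^(2/3)*x/7) + 49*x^2/25 + (C1*sin(sqrt(3)*5^(1/3)*7^(2/3)*x/14) + C2*cos(sqrt(3)*5^(1/3)*7^(2/3)*x/14))*exp(5^(1/3)*7^(2/3)*x/14)


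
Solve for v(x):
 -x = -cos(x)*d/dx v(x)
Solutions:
 v(x) = C1 + Integral(x/cos(x), x)


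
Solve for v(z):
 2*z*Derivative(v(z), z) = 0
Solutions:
 v(z) = C1


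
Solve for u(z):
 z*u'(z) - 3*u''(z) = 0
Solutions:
 u(z) = C1 + C2*erfi(sqrt(6)*z/6)


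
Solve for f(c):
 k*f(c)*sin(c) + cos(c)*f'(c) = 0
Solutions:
 f(c) = C1*exp(k*log(cos(c)))


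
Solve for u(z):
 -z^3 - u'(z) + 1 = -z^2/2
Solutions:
 u(z) = C1 - z^4/4 + z^3/6 + z


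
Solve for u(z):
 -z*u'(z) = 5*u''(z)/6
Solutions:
 u(z) = C1 + C2*erf(sqrt(15)*z/5)


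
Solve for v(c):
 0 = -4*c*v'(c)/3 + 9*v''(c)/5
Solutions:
 v(c) = C1 + C2*erfi(sqrt(30)*c/9)


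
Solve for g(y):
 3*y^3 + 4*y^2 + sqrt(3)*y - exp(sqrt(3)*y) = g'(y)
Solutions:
 g(y) = C1 + 3*y^4/4 + 4*y^3/3 + sqrt(3)*y^2/2 - sqrt(3)*exp(sqrt(3)*y)/3


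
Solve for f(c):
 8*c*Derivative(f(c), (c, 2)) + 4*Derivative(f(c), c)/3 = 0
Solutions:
 f(c) = C1 + C2*c^(5/6)


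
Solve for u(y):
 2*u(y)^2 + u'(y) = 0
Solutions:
 u(y) = 1/(C1 + 2*y)


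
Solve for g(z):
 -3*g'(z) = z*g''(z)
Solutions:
 g(z) = C1 + C2/z^2


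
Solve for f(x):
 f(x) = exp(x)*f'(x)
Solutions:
 f(x) = C1*exp(-exp(-x))


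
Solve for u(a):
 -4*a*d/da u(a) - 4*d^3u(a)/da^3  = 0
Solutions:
 u(a) = C1 + Integral(C2*airyai(-a) + C3*airybi(-a), a)


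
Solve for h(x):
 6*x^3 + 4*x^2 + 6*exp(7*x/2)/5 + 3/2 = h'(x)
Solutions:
 h(x) = C1 + 3*x^4/2 + 4*x^3/3 + 3*x/2 + 12*exp(7*x/2)/35


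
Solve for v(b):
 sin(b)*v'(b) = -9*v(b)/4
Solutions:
 v(b) = C1*(cos(b) + 1)^(9/8)/(cos(b) - 1)^(9/8)


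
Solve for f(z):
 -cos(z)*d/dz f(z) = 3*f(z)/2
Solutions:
 f(z) = C1*(sin(z) - 1)^(3/4)/(sin(z) + 1)^(3/4)


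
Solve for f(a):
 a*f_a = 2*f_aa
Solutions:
 f(a) = C1 + C2*erfi(a/2)


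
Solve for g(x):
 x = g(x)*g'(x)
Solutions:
 g(x) = -sqrt(C1 + x^2)
 g(x) = sqrt(C1 + x^2)


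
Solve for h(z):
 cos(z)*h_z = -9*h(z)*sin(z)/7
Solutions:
 h(z) = C1*cos(z)^(9/7)


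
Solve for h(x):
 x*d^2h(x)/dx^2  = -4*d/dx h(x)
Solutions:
 h(x) = C1 + C2/x^3


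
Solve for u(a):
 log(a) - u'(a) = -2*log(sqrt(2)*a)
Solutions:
 u(a) = C1 + 3*a*log(a) - 3*a + a*log(2)


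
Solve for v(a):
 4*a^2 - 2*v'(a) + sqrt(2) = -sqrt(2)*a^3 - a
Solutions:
 v(a) = C1 + sqrt(2)*a^4/8 + 2*a^3/3 + a^2/4 + sqrt(2)*a/2


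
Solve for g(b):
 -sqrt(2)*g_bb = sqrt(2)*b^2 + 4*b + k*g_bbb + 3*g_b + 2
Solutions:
 g(b) = C1 + C2*exp(sqrt(2)*b*(sqrt(1 - 6*k) - 1)/(2*k)) + C3*exp(-sqrt(2)*b*(sqrt(1 - 6*k) + 1)/(2*k)) - sqrt(2)*b^3/9 - 4*b^2/9 + 2*sqrt(2)*b*k/9 - 2*b/3 + 8*sqrt(2)*b/27


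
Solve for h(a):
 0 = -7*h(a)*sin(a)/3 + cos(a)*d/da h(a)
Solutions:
 h(a) = C1/cos(a)^(7/3)


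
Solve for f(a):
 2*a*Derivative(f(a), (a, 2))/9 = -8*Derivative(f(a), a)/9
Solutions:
 f(a) = C1 + C2/a^3


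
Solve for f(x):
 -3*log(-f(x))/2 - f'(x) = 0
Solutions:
 -li(-f(x)) = C1 - 3*x/2


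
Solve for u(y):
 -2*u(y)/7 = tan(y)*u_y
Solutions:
 u(y) = C1/sin(y)^(2/7)


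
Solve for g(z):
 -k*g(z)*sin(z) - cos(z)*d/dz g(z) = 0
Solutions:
 g(z) = C1*exp(k*log(cos(z)))


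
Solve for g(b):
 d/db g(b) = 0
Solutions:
 g(b) = C1


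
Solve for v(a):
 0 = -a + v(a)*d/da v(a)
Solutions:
 v(a) = -sqrt(C1 + a^2)
 v(a) = sqrt(C1 + a^2)


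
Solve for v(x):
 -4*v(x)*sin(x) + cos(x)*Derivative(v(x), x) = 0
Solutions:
 v(x) = C1/cos(x)^4


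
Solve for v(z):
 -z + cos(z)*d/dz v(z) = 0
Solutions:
 v(z) = C1 + Integral(z/cos(z), z)


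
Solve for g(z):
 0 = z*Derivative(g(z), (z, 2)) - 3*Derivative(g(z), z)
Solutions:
 g(z) = C1 + C2*z^4


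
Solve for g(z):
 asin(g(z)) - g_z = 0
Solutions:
 Integral(1/asin(_y), (_y, g(z))) = C1 + z


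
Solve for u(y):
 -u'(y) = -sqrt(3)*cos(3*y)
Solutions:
 u(y) = C1 + sqrt(3)*sin(3*y)/3


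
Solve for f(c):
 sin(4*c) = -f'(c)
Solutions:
 f(c) = C1 + cos(4*c)/4


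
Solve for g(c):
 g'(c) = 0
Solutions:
 g(c) = C1


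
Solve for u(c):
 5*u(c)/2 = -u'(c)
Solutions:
 u(c) = C1*exp(-5*c/2)


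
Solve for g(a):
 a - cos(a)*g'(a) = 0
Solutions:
 g(a) = C1 + Integral(a/cos(a), a)


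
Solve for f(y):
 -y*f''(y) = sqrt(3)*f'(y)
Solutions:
 f(y) = C1 + C2*y^(1 - sqrt(3))


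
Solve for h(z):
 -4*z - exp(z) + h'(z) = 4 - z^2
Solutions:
 h(z) = C1 - z^3/3 + 2*z^2 + 4*z + exp(z)


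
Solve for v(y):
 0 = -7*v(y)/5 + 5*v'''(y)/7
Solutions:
 v(y) = C3*exp(5^(1/3)*7^(2/3)*y/5) + (C1*sin(sqrt(3)*5^(1/3)*7^(2/3)*y/10) + C2*cos(sqrt(3)*5^(1/3)*7^(2/3)*y/10))*exp(-5^(1/3)*7^(2/3)*y/10)


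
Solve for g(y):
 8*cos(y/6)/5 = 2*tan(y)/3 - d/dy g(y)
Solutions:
 g(y) = C1 - 2*log(cos(y))/3 - 48*sin(y/6)/5


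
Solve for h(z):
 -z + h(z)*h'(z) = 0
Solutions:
 h(z) = -sqrt(C1 + z^2)
 h(z) = sqrt(C1 + z^2)


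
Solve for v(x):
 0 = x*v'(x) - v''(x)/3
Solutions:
 v(x) = C1 + C2*erfi(sqrt(6)*x/2)


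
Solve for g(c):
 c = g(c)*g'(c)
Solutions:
 g(c) = -sqrt(C1 + c^2)
 g(c) = sqrt(C1 + c^2)


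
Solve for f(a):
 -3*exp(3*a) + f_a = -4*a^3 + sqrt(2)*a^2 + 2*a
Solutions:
 f(a) = C1 - a^4 + sqrt(2)*a^3/3 + a^2 + exp(3*a)


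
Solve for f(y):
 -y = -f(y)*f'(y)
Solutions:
 f(y) = -sqrt(C1 + y^2)
 f(y) = sqrt(C1 + y^2)


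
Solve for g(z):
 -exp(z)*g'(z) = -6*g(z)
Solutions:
 g(z) = C1*exp(-6*exp(-z))


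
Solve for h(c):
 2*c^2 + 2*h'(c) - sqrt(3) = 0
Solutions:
 h(c) = C1 - c^3/3 + sqrt(3)*c/2


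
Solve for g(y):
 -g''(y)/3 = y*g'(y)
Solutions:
 g(y) = C1 + C2*erf(sqrt(6)*y/2)


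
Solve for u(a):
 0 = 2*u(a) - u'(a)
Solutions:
 u(a) = C1*exp(2*a)


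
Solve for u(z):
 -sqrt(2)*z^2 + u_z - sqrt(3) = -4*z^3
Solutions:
 u(z) = C1 - z^4 + sqrt(2)*z^3/3 + sqrt(3)*z


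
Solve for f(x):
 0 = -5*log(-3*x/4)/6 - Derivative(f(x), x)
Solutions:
 f(x) = C1 - 5*x*log(-x)/6 + 5*x*(-log(3) + 1 + 2*log(2))/6


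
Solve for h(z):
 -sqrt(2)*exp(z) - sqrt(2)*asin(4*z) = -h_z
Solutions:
 h(z) = C1 + sqrt(2)*(z*asin(4*z) + sqrt(1 - 16*z^2)/4) + sqrt(2)*exp(z)


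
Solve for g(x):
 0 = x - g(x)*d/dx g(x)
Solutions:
 g(x) = -sqrt(C1 + x^2)
 g(x) = sqrt(C1 + x^2)


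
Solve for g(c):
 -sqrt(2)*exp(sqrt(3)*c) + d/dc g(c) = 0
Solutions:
 g(c) = C1 + sqrt(6)*exp(sqrt(3)*c)/3


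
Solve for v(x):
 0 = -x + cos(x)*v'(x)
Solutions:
 v(x) = C1 + Integral(x/cos(x), x)


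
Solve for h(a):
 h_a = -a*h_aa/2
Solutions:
 h(a) = C1 + C2/a


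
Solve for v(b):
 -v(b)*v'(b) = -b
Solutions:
 v(b) = -sqrt(C1 + b^2)
 v(b) = sqrt(C1 + b^2)


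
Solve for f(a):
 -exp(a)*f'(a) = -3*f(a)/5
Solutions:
 f(a) = C1*exp(-3*exp(-a)/5)


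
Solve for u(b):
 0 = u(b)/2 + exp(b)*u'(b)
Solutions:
 u(b) = C1*exp(exp(-b)/2)


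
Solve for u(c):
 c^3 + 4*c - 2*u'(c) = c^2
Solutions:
 u(c) = C1 + c^4/8 - c^3/6 + c^2


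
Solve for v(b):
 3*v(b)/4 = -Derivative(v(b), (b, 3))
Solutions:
 v(b) = C3*exp(-6^(1/3)*b/2) + (C1*sin(2^(1/3)*3^(5/6)*b/4) + C2*cos(2^(1/3)*3^(5/6)*b/4))*exp(6^(1/3)*b/4)


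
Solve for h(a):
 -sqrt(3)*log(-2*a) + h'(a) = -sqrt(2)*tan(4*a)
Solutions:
 h(a) = C1 + sqrt(3)*a*(log(-a) - 1) + sqrt(3)*a*log(2) + sqrt(2)*log(cos(4*a))/4


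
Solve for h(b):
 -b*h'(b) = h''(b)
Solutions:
 h(b) = C1 + C2*erf(sqrt(2)*b/2)


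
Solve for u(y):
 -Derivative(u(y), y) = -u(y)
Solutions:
 u(y) = C1*exp(y)


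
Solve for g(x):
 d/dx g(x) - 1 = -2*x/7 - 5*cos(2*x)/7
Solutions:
 g(x) = C1 - x^2/7 + x - 5*sin(2*x)/14


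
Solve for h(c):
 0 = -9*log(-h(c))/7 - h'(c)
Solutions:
 -li(-h(c)) = C1 - 9*c/7


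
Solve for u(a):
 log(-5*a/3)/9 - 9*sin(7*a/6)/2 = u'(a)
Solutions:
 u(a) = C1 + a*log(-a)/9 - a*log(3)/9 - a/9 + a*log(5)/9 + 27*cos(7*a/6)/7


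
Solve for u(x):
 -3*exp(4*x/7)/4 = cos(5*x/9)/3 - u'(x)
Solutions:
 u(x) = C1 + 21*exp(4*x/7)/16 + 3*sin(5*x/9)/5


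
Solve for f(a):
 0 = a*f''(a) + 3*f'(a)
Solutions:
 f(a) = C1 + C2/a^2


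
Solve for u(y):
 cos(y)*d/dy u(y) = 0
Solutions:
 u(y) = C1


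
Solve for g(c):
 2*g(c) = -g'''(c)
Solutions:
 g(c) = C3*exp(-2^(1/3)*c) + (C1*sin(2^(1/3)*sqrt(3)*c/2) + C2*cos(2^(1/3)*sqrt(3)*c/2))*exp(2^(1/3)*c/2)


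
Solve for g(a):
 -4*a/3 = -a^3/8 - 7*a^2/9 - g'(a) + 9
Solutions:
 g(a) = C1 - a^4/32 - 7*a^3/27 + 2*a^2/3 + 9*a


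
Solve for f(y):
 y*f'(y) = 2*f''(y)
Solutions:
 f(y) = C1 + C2*erfi(y/2)


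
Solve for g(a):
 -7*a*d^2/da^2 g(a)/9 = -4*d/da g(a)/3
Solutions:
 g(a) = C1 + C2*a^(19/7)


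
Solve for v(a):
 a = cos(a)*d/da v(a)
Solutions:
 v(a) = C1 + Integral(a/cos(a), a)


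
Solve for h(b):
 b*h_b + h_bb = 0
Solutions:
 h(b) = C1 + C2*erf(sqrt(2)*b/2)


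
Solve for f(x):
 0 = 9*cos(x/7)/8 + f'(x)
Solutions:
 f(x) = C1 - 63*sin(x/7)/8


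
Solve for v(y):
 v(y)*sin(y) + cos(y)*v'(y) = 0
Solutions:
 v(y) = C1*cos(y)


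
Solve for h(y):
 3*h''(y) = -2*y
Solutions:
 h(y) = C1 + C2*y - y^3/9


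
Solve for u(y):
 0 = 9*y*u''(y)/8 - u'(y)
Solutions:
 u(y) = C1 + C2*y^(17/9)


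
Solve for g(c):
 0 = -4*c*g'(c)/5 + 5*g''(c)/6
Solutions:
 g(c) = C1 + C2*erfi(2*sqrt(3)*c/5)


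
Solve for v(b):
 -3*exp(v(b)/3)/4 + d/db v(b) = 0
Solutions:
 v(b) = 3*log(-1/(C1 + 3*b)) + 3*log(12)


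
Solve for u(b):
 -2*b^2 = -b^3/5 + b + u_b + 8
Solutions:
 u(b) = C1 + b^4/20 - 2*b^3/3 - b^2/2 - 8*b


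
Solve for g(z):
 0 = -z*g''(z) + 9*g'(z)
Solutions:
 g(z) = C1 + C2*z^10
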